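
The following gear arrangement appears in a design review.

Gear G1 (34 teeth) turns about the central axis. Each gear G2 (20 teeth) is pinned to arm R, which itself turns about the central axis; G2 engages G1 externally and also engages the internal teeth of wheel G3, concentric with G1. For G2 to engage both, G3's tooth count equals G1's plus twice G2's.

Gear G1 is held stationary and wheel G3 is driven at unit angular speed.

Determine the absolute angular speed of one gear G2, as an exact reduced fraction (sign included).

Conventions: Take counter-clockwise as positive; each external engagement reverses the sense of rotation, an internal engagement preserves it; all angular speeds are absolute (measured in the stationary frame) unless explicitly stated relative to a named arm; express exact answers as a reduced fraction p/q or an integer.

recognized (axles ride arm R): planetary set, 34/20/74 teeth
ring teeth: 34 + 2·20 = 74
34(ω_sun−ω_arm) = −74(ω_ring−ω_arm),  ω_sun = 0, ω_ring = 1
34(0−ω_arm) = −74(1−ω_arm)  ⇒  108·ω_arm = 74  ⇒  ω_arm = 37/54
sun–planet mesh: 34·(0−37/54) = −20·(ω_p−ω_arm)  ⇒  ω_p−ω_arm = 629/540
ω_p = 37/54 + 629/540 = 37/20
exact speed ratio = 37/20

37/20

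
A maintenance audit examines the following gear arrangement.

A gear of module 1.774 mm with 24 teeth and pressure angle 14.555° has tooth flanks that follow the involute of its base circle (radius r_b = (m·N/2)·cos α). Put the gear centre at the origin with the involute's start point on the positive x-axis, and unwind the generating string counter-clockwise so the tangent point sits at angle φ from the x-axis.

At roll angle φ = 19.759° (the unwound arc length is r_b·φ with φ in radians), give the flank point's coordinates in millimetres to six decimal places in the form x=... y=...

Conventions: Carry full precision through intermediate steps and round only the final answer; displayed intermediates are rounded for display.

x=21.793857 y=0.278356

topology: single-mesh involute geometry — m = 1.774, N = 24
pitch radius r_p = m·N/2 = 1.774·24/2 = 21.288000
base radius r_b = r_p·cos α = 21.288000·cos 14.555° = 20.604801
roll angle φ = 19.759° = 0.34485961 rad
x = r_b·(cos φ + φ·sin φ) = 21.793857
y = r_b·(sin φ − φ·cos φ) = 0.278356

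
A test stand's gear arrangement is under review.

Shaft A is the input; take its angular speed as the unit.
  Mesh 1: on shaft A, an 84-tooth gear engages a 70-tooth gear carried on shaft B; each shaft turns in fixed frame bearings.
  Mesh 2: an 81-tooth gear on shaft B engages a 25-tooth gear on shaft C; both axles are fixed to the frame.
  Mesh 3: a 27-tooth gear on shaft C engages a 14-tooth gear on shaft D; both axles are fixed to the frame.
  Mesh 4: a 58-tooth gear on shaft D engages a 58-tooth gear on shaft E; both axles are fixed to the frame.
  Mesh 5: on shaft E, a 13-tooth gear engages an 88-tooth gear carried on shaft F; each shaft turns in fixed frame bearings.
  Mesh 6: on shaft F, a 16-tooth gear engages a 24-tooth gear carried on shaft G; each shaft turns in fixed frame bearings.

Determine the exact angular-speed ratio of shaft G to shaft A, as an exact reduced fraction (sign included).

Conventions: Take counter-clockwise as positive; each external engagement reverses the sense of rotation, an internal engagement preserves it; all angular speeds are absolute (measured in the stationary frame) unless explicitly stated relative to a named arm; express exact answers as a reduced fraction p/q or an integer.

28431/38500

class = fixed-axis compound train [6 meshes; 6 ratios multiply, 6 sense flips]
mesh 1 [84T→70T]: running ratio 6/5, sense −
mesh 2 [81T→25T]: running ratio 486/125, sense +
mesh 3 [27T→14T]: running ratio 6561/875, sense −
mesh 4 [58T→58T]: running ratio 6561/875, sense +
mesh 5 [13T→88T]: running ratio 85293/77000, sense −
mesh 6 [16T→24T]: running ratio 28431/38500, sense +
ω_out/ω_in = 28431/38500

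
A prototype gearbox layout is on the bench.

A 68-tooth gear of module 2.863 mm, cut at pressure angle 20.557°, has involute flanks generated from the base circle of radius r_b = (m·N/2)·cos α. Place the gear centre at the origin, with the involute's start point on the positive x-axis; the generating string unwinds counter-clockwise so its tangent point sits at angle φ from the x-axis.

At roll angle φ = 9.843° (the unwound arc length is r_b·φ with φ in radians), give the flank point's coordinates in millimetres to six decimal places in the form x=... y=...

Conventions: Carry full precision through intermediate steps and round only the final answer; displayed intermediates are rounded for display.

recognized (one wheel, involute flank): single-mesh tooth geometry, m = 2.863, N = 68
pitch radius r_p = m·N/2 = 2.863·68/2 = 97.342000
base radius r_b = r_p·cos α = 97.342000·cos 20.557° = 91.143585
roll angle φ = 9.843° = 0.17179276 rad
x = r_b·(cos φ + φ·sin φ) = 92.478627
y = r_b·(sin φ − φ·cos φ) = 0.153581

x=92.478627 y=0.153581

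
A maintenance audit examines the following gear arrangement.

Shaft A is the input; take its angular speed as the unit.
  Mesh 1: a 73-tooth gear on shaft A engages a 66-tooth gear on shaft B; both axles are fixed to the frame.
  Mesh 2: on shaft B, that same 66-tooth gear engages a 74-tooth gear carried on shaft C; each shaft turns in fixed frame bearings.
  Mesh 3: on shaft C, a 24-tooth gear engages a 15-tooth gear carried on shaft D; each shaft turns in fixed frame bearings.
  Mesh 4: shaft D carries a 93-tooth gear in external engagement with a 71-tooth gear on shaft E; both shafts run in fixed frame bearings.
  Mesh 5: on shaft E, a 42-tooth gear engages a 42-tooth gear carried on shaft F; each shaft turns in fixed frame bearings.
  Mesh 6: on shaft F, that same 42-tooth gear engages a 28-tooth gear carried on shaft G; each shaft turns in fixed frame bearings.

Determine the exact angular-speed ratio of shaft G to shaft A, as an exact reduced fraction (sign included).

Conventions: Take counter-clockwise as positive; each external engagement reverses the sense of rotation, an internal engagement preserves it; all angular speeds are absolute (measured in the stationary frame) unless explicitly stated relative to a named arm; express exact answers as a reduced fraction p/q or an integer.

class = fixed-axis compound train [6 meshes; 6 ratios multiply, 6 sense flips]
mesh 1 [73T→66T]: running ratio 73/66, sense −
mesh 2 [66T→74T]: running ratio 73/74, sense +
mesh 3 [24T→15T]: running ratio 292/185, sense −
mesh 4 [93T→71T]: running ratio 27156/13135, sense +
mesh 5 [42T→42T]: running ratio 27156/13135, sense −
mesh 6 [42T→28T]: running ratio 40734/13135, sense +
ω_out/ω_in = 40734/13135

40734/13135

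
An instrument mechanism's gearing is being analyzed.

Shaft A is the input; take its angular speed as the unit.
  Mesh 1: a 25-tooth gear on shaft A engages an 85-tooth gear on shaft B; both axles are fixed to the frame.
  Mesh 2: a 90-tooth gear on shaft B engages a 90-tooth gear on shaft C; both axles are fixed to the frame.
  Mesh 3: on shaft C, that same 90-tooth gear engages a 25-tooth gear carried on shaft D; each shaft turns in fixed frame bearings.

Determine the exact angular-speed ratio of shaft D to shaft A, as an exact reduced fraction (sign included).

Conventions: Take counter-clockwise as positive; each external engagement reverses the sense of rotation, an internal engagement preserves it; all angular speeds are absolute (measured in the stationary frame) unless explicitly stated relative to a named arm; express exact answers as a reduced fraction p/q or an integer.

class = fixed-axis compound train [3 meshes; 3 ratios multiply, 3 sense flips]
mesh 1 [25T→85T]: running ratio 5/17, sense −
mesh 2 [90T→90T]: running ratio 5/17, sense +
mesh 3 [90T→25T]: running ratio 18/17, sense −
ω_out/ω_in = -18/17

-18/17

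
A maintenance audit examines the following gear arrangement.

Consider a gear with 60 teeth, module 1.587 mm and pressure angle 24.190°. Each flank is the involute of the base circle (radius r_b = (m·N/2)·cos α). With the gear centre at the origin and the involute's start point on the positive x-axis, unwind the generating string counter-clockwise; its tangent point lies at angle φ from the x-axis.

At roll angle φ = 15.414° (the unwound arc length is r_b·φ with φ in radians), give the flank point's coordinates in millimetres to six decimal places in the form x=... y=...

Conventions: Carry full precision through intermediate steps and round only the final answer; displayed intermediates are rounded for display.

x=44.972714 y=0.279830

topology: single-mesh involute geometry — m = 1.587, N = 60
pitch radius r_p = m·N/2 = 1.587·60/2 = 47.610000
base radius r_b = r_p·cos α = 47.610000·cos 24.190° = 43.429444
roll angle φ = 15.414° = 0.26902505 rad
x = r_b·(cos φ + φ·sin φ) = 44.972714
y = r_b·(sin φ − φ·cos φ) = 0.279830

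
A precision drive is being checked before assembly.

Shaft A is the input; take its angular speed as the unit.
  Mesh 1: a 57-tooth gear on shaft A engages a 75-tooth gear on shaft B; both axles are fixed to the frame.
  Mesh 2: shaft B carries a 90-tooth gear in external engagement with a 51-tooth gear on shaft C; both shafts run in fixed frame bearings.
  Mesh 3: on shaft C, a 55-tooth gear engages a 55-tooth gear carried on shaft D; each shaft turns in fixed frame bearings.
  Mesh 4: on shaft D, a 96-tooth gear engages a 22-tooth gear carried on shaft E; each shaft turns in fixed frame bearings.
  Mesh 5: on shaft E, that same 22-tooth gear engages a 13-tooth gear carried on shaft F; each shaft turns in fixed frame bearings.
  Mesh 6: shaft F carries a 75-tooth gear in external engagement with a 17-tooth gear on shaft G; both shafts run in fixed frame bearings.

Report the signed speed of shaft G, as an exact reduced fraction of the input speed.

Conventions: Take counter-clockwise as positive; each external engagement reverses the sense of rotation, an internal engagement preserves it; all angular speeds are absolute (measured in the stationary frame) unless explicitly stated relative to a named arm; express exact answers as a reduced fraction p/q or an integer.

164160/3757

6-mesh fixed-axis compound train (all bearings frame-fixed)
mesh 1 [57T→75T]: |ω|/ω_in = 1×57/75 = 19/25, sense flips to −
mesh 2 [90T→51T]: |ω|/ω_in = (19/25)×90/51 = 114/85, sense flips to +
mesh 3 [55T→55T]: |ω|/ω_in = (114/85)×55/55 = 114/85, sense flips to −
mesh 4 [96T→22T]: |ω|/ω_in = (114/85)×96/22 = 5472/935, sense flips to +
mesh 5 [22T→13T]: |ω|/ω_in = (5472/935)×22/13 = 10944/1105, sense flips to −
mesh 6 [75T→17T]: |ω|/ω_in = (10944/1105)×75/17 = 164160/3757, sense flips to +
signed output speed (× input speed) = 164160/3757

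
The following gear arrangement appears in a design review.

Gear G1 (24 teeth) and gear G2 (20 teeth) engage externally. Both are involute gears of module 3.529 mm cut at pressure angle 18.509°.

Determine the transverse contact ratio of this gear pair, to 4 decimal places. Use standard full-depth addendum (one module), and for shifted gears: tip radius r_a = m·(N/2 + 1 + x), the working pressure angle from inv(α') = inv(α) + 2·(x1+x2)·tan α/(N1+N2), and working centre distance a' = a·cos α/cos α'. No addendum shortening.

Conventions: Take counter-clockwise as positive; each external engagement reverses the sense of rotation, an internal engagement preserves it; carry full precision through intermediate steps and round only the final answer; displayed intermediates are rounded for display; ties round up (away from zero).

recognized (one external pair, fixed centres): single-mesh tooth geometry, m = 3.529, N1 = 24, N2 = 20
base radii: r_b1 = 40.157499, r_b2 = 33.464582
tip radii: r_a1 = 45.877000, r_a2 = 38.819000
no profile shift: α' = α, a' = a
action lengths: √(r_a1²−r_b1²) = 22.182750, √(r_a2²−r_b2²) = 19.673243
base pitch p_b = π·m·cos α = 10.513209
CR = (22.182750 + 19.673243 − 77.638000·sin 18.50900°)/10.513209 = 1.636944
contact ratio ≈ 1.6369

1.6369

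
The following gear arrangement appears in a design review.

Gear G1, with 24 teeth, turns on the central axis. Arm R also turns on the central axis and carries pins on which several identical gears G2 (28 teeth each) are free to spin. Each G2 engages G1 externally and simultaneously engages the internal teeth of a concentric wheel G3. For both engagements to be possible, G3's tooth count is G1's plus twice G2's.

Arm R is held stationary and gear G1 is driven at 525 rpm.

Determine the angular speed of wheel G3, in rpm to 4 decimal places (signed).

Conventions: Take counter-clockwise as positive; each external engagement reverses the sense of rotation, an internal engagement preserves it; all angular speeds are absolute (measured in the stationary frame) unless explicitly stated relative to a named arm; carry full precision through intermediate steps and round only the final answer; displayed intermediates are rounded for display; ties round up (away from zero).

-157.5000 rpm

planetary set (24T centre, 28T on arm, 80T internal) — Willis relation
normalise by the input: solve with ω_sun = 1, then scale by 525 rpm
ring teeth: 24 + 2·28 = 80
24(ω_sun−ω_arm) = −80(ω_ring−ω_arm),  ω_arm = 0, ω_sun = 1
ω_ring = 0 − (24/80)(1−0) = -3/10
scale: ω_ring = -3/10 × 525 rpm = -157.5000 rpm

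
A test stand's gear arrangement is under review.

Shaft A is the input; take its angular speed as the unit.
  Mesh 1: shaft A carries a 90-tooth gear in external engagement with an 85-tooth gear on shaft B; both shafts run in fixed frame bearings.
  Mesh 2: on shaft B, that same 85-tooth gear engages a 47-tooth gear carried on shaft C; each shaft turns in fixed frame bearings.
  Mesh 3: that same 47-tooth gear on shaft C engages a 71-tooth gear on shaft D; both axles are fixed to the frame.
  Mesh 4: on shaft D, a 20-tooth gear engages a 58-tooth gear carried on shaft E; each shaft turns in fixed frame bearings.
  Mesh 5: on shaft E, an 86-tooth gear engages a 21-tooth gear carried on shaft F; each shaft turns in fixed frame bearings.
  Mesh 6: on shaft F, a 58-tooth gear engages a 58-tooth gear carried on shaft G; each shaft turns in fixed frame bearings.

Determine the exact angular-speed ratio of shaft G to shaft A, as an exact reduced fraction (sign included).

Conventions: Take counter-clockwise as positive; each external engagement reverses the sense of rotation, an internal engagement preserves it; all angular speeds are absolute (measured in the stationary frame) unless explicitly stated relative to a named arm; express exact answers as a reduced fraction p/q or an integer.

class = fixed-axis compound train [6 meshes; 6 ratios multiply, 6 sense flips]
mesh 1 [90T→85T]: running ratio 18/17, sense −
mesh 2 [85T→47T]: running ratio 90/47, sense +
mesh 3 [47T→71T]: running ratio 90/71, sense −
mesh 4 [20T→58T]: running ratio 900/2059, sense +
mesh 5 [86T→21T]: running ratio 25800/14413, sense −
mesh 6 [58T→58T]: running ratio 25800/14413, sense +
ω_out/ω_in = 25800/14413

25800/14413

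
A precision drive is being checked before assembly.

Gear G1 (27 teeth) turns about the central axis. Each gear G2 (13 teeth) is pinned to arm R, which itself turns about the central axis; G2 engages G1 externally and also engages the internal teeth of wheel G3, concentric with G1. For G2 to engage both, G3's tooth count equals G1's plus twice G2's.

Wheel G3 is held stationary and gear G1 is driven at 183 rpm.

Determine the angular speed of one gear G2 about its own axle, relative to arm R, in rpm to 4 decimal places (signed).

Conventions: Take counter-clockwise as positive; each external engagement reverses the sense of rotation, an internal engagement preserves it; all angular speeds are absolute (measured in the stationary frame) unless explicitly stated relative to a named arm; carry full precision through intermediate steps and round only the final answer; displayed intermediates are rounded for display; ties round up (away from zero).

class = planetary set [G3 = 27+2·13 = 53; Willis about the carrier]
normalise by the input: solve with ω_sun = 1, then scale by 183 rpm
ring teeth: 27 + 2·13 = 53
27(ω_sun−ω_arm) = −53(ω_ring−ω_arm),  ω_ring = 0, ω_sun = 1
27(1−ω_arm) = −53(0−ω_arm)  ⇒  80·ω_arm = 27  ⇒  ω_arm = 27/80
sun–planet mesh: 27·(1−27/80) = −13·(ω_p−ω_arm)  ⇒  ω_p−ω_arm = -1431/1040
scale: ω_p−ω_arm = -1431/1040 × 183 rpm = -251.8010 rpm

-251.8010 rpm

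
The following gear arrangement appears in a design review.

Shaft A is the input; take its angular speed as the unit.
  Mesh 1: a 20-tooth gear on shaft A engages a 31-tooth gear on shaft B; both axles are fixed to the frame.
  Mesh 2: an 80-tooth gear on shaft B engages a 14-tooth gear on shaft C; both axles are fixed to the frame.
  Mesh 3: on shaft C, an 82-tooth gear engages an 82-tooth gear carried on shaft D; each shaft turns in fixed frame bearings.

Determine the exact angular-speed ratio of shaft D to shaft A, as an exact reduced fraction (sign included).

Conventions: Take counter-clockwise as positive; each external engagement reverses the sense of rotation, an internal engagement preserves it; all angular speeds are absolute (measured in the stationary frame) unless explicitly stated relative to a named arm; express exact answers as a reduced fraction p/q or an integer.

class = fixed-axis compound train [3 meshes; 3 ratios multiply, 3 sense flips]
mesh 1 [20T→31T]: running ratio 20/31, sense −
mesh 2 [80T→14T]: running ratio 800/217, sense +
mesh 3 [82T→82T]: running ratio 800/217, sense −
ω_out/ω_in = -800/217

-800/217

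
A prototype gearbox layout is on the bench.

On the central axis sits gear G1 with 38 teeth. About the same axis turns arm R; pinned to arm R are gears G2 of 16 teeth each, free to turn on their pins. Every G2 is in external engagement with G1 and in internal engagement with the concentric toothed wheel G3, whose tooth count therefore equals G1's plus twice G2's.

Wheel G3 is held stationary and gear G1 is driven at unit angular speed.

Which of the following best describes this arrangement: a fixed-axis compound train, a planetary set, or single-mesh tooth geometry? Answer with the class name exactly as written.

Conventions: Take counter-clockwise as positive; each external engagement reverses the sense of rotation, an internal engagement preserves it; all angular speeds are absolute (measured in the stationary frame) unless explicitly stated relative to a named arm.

recognized (axles ride arm R): planetary set, 38/16/70 teeth
classification: planetary set

planetary set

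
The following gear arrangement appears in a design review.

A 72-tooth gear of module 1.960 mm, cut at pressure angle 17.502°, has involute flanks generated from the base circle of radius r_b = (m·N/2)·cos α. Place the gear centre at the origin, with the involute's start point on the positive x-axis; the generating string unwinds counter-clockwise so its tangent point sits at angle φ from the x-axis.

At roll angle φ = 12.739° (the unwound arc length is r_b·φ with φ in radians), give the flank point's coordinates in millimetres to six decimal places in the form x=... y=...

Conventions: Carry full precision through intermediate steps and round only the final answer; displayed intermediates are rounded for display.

x=68.936321 y=0.245325

topology: single-mesh involute geometry — m = 1.960, N = 72
pitch radius r_p = m·N/2 = 1.960·72/2 = 70.560000
base radius r_b = r_p·cos α = 70.560000·cos 17.502° = 67.293527
roll angle φ = 12.739° = 0.22233749 rad
x = r_b·(cos φ + φ·sin φ) = 68.936321
y = r_b·(sin φ − φ·cos φ) = 0.245325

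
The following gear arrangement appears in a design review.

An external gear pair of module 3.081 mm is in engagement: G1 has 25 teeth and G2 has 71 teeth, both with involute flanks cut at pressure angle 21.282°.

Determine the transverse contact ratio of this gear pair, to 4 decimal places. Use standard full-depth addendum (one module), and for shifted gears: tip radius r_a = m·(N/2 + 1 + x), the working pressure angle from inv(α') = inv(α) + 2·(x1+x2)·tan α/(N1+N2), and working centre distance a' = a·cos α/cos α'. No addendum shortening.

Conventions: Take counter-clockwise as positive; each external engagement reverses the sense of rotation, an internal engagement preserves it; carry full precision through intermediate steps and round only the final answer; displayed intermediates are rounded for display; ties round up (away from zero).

1.6504

recognized (one external pair, fixed centres): single-mesh tooth geometry, m = 3.081, N1 = 25, N2 = 71
base radii: r_b1 = 35.886152, r_b2 = 101.916671
tip radii: r_a1 = 41.593500, r_a2 = 112.456500
no profile shift: α' = α, a' = a
action lengths: √(r_a1²−r_b1²) = 21.028632, √(r_a2²−r_b2²) = 47.533742
base pitch p_b = π·m·cos α = 9.019174
CR = (21.028632 + 47.533742 − 147.888000·sin 21.28200°)/9.019174 = 1.650391
contact ratio ≈ 1.6504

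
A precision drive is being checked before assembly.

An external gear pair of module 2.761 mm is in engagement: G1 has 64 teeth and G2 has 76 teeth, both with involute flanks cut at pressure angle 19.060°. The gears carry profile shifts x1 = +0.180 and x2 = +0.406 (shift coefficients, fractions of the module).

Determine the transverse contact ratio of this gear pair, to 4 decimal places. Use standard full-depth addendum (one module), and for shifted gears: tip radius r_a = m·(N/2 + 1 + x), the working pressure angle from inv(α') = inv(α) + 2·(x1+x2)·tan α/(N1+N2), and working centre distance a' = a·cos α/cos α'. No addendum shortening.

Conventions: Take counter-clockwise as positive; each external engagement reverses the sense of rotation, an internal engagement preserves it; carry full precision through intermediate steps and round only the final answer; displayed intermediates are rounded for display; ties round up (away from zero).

single-mesh involute tooth geometry (64T engaging 76T at module 2.761)
base radii: r_b1 = 83.508289, r_b2 = 99.166093
tip radii: r_a1 = 91.609980, r_a2 = 108.799966
inv(α') = inv(19.060°) + 2·(+0.180+0.406)·tan α/(64+76) = 0.01573196  ⇒  α' = 20.35118°
a' = a·cos α / cos α' = 193.2700·cos 19.060°/cos 20.35118° = 194.836328
action lengths: √(r_a1²−r_b1²) = 37.666352, √(r_a2²−r_b2²) = 44.760681
base pitch p_b = π·m·cos α = 8.198407
CR = (37.666352 + 44.760681 − 194.836328·sin 20.35118°)/8.198407 = 1.789148
contact ratio ≈ 1.7891

1.7891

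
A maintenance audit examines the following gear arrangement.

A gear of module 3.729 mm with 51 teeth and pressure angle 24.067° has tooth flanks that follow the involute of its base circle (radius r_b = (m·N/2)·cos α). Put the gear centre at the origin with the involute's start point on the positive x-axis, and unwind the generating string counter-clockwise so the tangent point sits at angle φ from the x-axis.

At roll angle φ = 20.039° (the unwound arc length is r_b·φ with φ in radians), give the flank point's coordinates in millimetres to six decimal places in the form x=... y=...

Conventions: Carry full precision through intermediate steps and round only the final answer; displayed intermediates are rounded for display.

single-mesh involute tooth geometry (51T wheel at module 3.729)
pitch radius r_p = m·N/2 = 3.729·51/2 = 95.089500
base radius r_b = r_p·cos α = 95.089500·cos 24.067° = 86.823294
roll angle φ = 20.039° = 0.34974653 rad
x = r_b·(cos φ + φ·sin φ) = 91.972231
y = r_b·(sin φ − φ·cos φ) = 1.223076

x=91.972231 y=1.223076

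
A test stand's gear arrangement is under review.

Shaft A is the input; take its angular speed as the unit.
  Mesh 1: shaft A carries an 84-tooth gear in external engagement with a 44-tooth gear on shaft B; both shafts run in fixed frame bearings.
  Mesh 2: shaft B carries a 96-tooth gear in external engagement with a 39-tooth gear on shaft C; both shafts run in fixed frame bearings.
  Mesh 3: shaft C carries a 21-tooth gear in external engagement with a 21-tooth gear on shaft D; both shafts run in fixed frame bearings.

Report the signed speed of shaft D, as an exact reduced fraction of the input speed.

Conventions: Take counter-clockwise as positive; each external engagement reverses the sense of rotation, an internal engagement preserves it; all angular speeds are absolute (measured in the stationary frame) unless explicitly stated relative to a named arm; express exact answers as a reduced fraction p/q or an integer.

3-mesh fixed-axis compound train (all bearings frame-fixed)
mesh 1 [84T→44T]: |ω|/ω_in = 1×84/44 = 21/11, sense flips to −
mesh 2 [96T→39T]: |ω|/ω_in = (21/11)×96/39 = 672/143, sense flips to +
mesh 3 [21T→21T]: |ω|/ω_in = (672/143)×21/21 = 672/143, sense flips to −
signed output speed (× input speed) = -672/143

-672/143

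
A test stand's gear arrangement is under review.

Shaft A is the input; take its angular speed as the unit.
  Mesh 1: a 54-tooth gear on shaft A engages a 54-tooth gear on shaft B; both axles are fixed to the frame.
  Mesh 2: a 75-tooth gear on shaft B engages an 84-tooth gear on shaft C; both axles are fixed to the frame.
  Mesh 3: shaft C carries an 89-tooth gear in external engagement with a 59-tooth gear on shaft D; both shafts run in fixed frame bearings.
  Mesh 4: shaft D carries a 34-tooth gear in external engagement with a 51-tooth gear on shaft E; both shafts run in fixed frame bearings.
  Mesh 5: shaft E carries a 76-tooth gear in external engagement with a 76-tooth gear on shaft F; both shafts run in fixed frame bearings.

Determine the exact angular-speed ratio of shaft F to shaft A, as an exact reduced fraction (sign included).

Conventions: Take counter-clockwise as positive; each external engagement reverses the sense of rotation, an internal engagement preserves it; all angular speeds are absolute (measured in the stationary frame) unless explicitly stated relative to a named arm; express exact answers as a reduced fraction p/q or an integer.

-2225/2478

class = fixed-axis compound train [5 meshes; 5 ratios multiply, 5 sense flips]
mesh 1 [54T→54T]: running ratio 1, sense −
mesh 2 [75T→84T]: running ratio 25/28, sense +
mesh 3 [89T→59T]: running ratio 2225/1652, sense −
mesh 4 [34T→51T]: running ratio 2225/2478, sense +
mesh 5 [76T→76T]: running ratio 2225/2478, sense −
ω_out/ω_in = -2225/2478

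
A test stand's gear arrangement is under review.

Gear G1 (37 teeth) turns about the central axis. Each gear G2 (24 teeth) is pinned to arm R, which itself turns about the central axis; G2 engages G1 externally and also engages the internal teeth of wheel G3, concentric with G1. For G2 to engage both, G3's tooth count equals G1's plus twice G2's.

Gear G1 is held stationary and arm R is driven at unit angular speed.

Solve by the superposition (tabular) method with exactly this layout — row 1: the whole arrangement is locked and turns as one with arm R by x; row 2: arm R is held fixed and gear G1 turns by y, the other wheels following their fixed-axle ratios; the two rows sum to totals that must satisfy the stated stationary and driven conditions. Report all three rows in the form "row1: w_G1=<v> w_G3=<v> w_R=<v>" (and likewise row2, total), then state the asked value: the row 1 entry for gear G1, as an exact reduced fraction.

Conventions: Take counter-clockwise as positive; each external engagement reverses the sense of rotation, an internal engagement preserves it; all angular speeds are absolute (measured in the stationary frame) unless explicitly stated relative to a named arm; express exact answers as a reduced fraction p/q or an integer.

planetary set (37T centre, 24T on arm, 85T internal) — Willis relation
row 1 (train locked, turned with arm): all members turn x
row 2: sun turns y, ring = −(37/85)·y, arm 0
boundary: total ω_sun = x + y = 0 and total ω_arm = x = 1  ⇒  y = -1, x = 1
row 2 ring = −(37/85)·(-1) = 37/85
totals (row 1 + row 2): sun 1 + (-1) = 0, ring 1 + 37/85 = 122/85, arm 1 + 0 = 1
asked cell (row1, sun) = 1

row1: w_G1=1 w_G3=1 w_R=1
row2: w_G1=-1 w_G3=37/85 w_R=0
total: w_G1=0 w_G3=122/85 w_R=1
asked value: 1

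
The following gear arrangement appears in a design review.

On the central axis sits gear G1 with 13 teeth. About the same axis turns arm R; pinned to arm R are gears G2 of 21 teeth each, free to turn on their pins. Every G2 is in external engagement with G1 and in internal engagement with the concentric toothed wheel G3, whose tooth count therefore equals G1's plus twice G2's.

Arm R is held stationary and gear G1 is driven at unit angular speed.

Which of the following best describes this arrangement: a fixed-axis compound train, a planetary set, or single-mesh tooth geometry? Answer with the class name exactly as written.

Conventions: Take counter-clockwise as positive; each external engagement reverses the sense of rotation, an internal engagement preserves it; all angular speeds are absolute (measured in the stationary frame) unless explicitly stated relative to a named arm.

planetary set

recognized (axles ride arm R): planetary set, 13/21/55 teeth
classification: planetary set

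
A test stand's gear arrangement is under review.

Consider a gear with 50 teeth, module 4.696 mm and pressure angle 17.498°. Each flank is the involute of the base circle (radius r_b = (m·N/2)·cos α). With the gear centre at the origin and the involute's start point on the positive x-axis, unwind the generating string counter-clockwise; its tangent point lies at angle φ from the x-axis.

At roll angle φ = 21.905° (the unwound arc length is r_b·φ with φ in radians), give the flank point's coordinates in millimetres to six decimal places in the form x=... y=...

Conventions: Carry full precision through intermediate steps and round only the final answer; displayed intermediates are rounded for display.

x=119.853844 y=2.055284

single-mesh involute tooth geometry (50T wheel at module 4.696)
pitch radius r_p = m·N/2 = 4.696·50/2 = 117.400000
base radius r_b = r_p·cos α = 117.400000·cos 17.498° = 111.967602
roll angle φ = 21.905° = 0.38231437 rad
x = r_b·(cos φ + φ·sin φ) = 119.853844
y = r_b·(sin φ − φ·cos φ) = 2.055284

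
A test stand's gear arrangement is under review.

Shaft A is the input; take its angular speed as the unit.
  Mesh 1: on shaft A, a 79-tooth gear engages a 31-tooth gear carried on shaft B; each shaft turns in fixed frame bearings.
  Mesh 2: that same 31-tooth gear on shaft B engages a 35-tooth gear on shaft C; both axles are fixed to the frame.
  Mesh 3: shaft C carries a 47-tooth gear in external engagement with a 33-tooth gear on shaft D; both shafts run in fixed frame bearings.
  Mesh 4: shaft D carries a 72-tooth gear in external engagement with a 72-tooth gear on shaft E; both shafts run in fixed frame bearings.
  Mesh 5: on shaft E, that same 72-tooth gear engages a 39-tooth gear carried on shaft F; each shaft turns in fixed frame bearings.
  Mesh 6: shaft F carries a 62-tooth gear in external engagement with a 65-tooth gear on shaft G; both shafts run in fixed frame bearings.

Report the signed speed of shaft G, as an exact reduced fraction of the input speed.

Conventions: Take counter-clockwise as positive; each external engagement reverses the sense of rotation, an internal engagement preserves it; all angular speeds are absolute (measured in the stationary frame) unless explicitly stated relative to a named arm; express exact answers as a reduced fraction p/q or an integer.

1841648/325325

6-mesh fixed-axis compound train (all bearings frame-fixed)
mesh 1 [79T→31T]: |ω|/ω_in = 1×79/31 = 79/31, sense flips to −
mesh 2 [31T→35T]: |ω|/ω_in = (79/31)×31/35 = 79/35, sense flips to +
mesh 3 [47T→33T]: |ω|/ω_in = (79/35)×47/33 = 3713/1155, sense flips to −
mesh 4 [72T→72T]: |ω|/ω_in = (3713/1155)×72/72 = 3713/1155, sense flips to +
mesh 5 [72T→39T]: |ω|/ω_in = (3713/1155)×72/39 = 29704/5005, sense flips to −
mesh 6 [62T→65T]: |ω|/ω_in = (29704/5005)×62/65 = 1841648/325325, sense flips to +
signed output speed (× input speed) = 1841648/325325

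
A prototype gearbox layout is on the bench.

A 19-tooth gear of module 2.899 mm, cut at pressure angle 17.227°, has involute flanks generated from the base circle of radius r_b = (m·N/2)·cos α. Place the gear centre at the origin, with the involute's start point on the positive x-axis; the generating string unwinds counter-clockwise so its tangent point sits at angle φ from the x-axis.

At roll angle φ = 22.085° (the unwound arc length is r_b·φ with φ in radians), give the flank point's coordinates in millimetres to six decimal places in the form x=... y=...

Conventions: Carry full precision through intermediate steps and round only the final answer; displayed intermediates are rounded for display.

x=28.187165 y=0.494738

recognized (one wheel, involute flank): single-mesh tooth geometry, m = 2.899, N = 19
pitch radius r_p = m·N/2 = 2.899·19/2 = 27.540500
base radius r_b = r_p·cos α = 27.540500·cos 17.227° = 26.305003
roll angle φ = 22.085° = 0.38545597 rad
x = r_b·(cos φ + φ·sin φ) = 28.187165
y = r_b·(sin φ − φ·cos φ) = 0.494738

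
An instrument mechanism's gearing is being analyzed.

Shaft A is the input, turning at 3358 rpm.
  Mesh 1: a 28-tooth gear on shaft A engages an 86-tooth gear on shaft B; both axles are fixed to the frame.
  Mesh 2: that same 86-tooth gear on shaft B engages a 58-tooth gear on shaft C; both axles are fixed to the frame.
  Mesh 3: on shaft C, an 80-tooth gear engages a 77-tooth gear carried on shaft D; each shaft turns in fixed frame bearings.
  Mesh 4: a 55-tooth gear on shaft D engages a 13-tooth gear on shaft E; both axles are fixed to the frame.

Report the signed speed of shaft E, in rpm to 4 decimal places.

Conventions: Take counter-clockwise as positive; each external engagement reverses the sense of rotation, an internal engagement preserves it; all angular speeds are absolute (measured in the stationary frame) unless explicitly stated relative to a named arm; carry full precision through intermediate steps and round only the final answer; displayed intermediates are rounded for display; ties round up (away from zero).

4-mesh fixed-axis compound train (all bearings frame-fixed)
mesh 1 [28T→86T]: ω = 3358.0000×28/86 = 1093.3023 rpm, sense flips to −
mesh 2 [86T→58T]: ω = 1093.3023×86/58 = 1621.1034 rpm, sense flips to +
mesh 3 [80T→77T]: ω = 1621.1034×80/77 = 1684.2633 rpm, sense flips to −
mesh 4 [55T→13T]: ω = 1684.2633×55/13 = 7125.7294 rpm, sense flips to +
signed output speed = +7125.7294 rpm

+7125.7294 rpm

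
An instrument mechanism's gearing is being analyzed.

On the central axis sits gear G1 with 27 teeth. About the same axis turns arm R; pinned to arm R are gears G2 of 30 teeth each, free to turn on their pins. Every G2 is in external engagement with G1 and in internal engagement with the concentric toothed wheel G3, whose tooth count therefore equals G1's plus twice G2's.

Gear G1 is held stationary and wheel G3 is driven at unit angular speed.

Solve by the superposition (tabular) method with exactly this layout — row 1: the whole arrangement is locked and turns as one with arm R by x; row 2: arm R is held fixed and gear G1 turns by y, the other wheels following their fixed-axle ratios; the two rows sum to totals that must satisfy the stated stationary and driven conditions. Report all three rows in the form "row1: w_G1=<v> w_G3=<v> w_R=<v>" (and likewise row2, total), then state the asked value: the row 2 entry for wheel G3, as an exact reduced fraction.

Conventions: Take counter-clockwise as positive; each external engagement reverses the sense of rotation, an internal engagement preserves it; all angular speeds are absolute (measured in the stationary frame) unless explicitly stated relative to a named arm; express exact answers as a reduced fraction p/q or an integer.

planetary set (27T centre, 30T on arm, 87T internal) — Willis relation
row 1: whole set turns with the arm by x
row 2 (arm held, sun turns y): ω_ring = −(27/87)·y, ω_arm = 0
boundary: total ω_sun = x + y = 0 and total ω_ring = x − (27/87)·y = 1  ⇒  y = -29/38, x = 29/38
row 2 ring = −(27/87)·(-29/38) = 9/38
totals (row 1 + row 2): sun 29/38 + (-29/38) = 0, ring 29/38 + 9/38 = 1, arm 29/38 + 0 = 29/38
asked cell (row2, ring) = 9/38

row1: w_G1=29/38 w_G3=29/38 w_R=29/38
row2: w_G1=-29/38 w_G3=9/38 w_R=0
total: w_G1=0 w_G3=1 w_R=29/38
asked value: 9/38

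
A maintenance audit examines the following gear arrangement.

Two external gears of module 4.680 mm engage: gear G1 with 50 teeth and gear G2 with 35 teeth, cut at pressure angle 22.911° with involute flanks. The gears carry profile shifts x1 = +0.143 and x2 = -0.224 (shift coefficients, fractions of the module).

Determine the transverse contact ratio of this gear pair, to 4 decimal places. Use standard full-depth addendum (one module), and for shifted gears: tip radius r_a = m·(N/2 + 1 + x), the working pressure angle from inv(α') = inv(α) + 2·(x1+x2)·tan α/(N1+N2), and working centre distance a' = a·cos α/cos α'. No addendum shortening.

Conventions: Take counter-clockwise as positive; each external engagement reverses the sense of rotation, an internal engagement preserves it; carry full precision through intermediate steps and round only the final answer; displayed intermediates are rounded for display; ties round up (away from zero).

1.6083

single-mesh involute tooth geometry (50T engaging 35T at module 4.680)
base radii: r_b1 = 107.769950, r_b2 = 75.438965
tip radii: r_a1 = 122.349240, r_a2 = 85.531680
inv(α') = inv(22.911°) + 2·(+0.143-0.224)·tan α/(50+35) = 0.02196491  ⇒  α' = 22.64931°
a' = a·cos α / cos α' = 198.9000·cos 22.911°/cos 22.64931° = 198.518864
action lengths: √(r_a1²−r_b1²) = 57.922141, √(r_a2²−r_b2²) = 40.306710
base pitch p_b = π·m·cos α = 13.542771
CR = (57.922141 + 40.306710 − 198.518864·sin 22.64931°)/13.542771 = 1.608332
contact ratio ≈ 1.6083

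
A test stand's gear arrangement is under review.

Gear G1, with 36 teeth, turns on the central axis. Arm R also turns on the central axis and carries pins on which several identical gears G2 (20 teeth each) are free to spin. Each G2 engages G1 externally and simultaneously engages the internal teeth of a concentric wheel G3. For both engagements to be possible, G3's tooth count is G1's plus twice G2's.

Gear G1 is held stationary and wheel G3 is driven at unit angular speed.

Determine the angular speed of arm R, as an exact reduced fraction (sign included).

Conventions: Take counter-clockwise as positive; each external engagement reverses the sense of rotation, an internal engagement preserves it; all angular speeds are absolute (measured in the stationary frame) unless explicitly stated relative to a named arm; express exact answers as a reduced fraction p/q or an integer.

19/28

topology: planetary set — G1 36T / G2 20T / G3 76T, arm = carrier (Willis)
ring teeth: 36 + 2·20 = 76
36(ω_sun−ω_arm) = −76(ω_ring−ω_arm),  ω_sun = 0, ω_ring = 1
36(0−ω_arm) = −76(1−ω_arm)  ⇒  112·ω_arm = 76  ⇒  ω_arm = 19/28
exact speed ratio = 19/28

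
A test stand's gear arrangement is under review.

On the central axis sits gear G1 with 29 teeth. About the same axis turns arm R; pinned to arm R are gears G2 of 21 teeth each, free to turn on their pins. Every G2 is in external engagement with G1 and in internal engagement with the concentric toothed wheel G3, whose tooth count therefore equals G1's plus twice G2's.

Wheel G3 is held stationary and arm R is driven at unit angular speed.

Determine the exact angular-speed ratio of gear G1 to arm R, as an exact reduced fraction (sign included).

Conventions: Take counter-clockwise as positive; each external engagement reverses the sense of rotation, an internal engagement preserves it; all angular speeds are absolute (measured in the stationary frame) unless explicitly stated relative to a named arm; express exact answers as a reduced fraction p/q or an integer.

topology: planetary set — G1 29T / G2 21T / G3 71T, arm = carrier (Willis)
ring teeth: 29 + 2·21 = 71
29(ω_sun−ω_arm) = −71(ω_ring−ω_arm),  ω_ring = 0, ω_arm = 1
ω_sun = 1 − (71/29)(0−1) = 100/29
ω_out/ω_in = 100/29

100/29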